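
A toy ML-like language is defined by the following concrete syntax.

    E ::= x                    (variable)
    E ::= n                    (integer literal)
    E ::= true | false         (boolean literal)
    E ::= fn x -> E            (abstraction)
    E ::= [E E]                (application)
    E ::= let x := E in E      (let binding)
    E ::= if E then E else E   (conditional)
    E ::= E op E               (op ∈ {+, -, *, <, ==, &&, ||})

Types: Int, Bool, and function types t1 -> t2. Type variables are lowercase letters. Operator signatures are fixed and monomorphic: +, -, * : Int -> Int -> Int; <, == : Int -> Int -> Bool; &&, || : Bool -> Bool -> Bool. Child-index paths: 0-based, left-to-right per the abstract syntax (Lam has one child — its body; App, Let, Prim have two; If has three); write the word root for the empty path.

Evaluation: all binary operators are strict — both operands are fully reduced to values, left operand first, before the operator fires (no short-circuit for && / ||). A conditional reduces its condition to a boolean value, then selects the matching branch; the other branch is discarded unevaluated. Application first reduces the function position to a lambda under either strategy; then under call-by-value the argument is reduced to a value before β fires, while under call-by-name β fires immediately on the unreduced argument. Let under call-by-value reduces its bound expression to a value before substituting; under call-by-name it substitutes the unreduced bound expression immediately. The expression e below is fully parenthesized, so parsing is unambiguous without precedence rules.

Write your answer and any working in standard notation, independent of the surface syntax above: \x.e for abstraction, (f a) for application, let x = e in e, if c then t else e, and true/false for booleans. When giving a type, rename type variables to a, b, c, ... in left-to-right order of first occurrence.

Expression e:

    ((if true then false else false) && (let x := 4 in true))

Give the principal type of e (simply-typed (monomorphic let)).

Answer: Bool

Derivation:
  unify Bool ~ Bool
  unify Bool ~ Bool
  unify Bool ~ Bool
let x : Int
  unify Bool ~ Bool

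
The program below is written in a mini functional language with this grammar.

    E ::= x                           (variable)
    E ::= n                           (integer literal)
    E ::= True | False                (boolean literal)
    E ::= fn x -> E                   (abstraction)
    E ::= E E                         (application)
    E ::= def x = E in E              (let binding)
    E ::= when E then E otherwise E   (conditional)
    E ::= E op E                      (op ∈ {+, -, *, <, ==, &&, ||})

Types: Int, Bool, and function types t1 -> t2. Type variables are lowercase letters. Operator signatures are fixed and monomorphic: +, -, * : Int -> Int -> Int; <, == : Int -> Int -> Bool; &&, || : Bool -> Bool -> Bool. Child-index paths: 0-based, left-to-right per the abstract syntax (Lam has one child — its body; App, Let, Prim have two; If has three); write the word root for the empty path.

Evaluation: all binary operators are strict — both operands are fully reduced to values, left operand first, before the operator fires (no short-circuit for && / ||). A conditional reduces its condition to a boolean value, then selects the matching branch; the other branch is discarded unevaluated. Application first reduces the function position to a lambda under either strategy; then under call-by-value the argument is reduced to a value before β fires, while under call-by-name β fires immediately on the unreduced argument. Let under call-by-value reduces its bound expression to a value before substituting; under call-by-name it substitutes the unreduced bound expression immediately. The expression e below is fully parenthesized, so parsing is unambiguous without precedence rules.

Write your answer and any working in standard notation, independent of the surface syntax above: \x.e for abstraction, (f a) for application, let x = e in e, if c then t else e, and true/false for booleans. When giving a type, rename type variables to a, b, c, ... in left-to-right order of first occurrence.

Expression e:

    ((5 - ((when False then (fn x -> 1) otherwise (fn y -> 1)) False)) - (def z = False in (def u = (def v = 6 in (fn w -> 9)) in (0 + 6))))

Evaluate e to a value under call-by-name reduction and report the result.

Answer: -2

Derivation:
step 0: ((5 - ((if false then (\x.1) else (\y.1)) false)) - (let z = false in (let u = (let v = 6 in (\w.9)) in (0 + 6))))
step 1: [if@0.1.0] ((5 - ((\y.1) false)) - (let z = false in (let u = (let v = 6 in (\w.9)) in (0 + 6))))
step 2: [beta@0.1] ((5 - 1) - (let z = false in (let u = (let v = 6 in (\w.9)) in (0 + 6))))
step 3: [delta@0] (4 - (let z = false in (let u = (let v = 6 in (\w.9)) in (0 + 6))))
step 4: [let@1] (4 - (let u = (let v = 6 in (\w.9)) in (0 + 6)))
step 5: [let@1] (4 - (0 + 6))
step 6: [delta@1] (4 - 6)
step 7: [delta@root] -2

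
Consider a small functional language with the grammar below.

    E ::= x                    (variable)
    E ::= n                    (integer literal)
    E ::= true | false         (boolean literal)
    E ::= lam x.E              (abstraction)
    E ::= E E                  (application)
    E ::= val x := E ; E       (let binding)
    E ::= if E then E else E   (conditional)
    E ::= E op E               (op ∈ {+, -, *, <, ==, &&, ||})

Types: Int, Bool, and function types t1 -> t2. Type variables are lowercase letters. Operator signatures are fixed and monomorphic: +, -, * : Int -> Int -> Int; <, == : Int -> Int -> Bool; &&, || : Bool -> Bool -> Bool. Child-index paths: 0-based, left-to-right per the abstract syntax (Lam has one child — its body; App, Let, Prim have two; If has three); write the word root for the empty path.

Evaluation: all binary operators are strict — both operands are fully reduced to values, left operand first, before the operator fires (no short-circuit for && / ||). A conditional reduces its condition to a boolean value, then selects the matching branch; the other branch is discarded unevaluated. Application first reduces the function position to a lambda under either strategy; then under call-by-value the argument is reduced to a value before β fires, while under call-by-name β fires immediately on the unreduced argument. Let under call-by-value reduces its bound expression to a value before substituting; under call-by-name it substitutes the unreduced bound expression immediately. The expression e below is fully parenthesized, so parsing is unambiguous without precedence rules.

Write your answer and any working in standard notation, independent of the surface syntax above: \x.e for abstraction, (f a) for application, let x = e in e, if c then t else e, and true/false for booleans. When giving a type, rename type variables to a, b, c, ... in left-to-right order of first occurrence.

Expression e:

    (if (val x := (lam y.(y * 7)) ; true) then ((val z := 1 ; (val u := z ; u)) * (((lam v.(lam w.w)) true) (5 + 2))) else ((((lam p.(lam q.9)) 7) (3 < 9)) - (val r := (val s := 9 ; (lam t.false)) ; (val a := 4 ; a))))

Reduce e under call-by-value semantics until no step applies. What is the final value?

Working:
step 0: (if (let x = (\y.(y * 7)) in true) then ((let z = 1 in (let u = z in u)) * (((\v.(\w.w)) true) (5 + 2))) else ((((\p.(\q.9)) 7) (3 < 9)) - (let r = (let s = 9 in (\t.false)) in (let a = 4 in a))))
step 1: [let@0] (if true then ((let z = 1 in (let u = z in u)) * (((\v.(\w.w)) true) (5 + 2))) else ((((\p.(\q.9)) 7) (3 < 9)) - (let r = (let s = 9 in (\t.false)) in (let a = 4 in a))))
step 2: [if@root] ((let z = 1 in (let u = z in u)) * (((\v.(\w.w)) true) (5 + 2)))
step 3: [let@0] ((let u = 1 in u) * (((\v.(\w.w)) true) (5 + 2)))
step 4: [let@0] (1 * (((\v.(\w.w)) true) (5 + 2)))
step 5: [beta@1.0] (1 * ((\w.w) (5 + 2)))
step 6: [delta@1.1] (1 * ((\w.w) 7))
step 7: [beta@1] (1 * 7)
step 8: [delta@root] 7

Answer: 7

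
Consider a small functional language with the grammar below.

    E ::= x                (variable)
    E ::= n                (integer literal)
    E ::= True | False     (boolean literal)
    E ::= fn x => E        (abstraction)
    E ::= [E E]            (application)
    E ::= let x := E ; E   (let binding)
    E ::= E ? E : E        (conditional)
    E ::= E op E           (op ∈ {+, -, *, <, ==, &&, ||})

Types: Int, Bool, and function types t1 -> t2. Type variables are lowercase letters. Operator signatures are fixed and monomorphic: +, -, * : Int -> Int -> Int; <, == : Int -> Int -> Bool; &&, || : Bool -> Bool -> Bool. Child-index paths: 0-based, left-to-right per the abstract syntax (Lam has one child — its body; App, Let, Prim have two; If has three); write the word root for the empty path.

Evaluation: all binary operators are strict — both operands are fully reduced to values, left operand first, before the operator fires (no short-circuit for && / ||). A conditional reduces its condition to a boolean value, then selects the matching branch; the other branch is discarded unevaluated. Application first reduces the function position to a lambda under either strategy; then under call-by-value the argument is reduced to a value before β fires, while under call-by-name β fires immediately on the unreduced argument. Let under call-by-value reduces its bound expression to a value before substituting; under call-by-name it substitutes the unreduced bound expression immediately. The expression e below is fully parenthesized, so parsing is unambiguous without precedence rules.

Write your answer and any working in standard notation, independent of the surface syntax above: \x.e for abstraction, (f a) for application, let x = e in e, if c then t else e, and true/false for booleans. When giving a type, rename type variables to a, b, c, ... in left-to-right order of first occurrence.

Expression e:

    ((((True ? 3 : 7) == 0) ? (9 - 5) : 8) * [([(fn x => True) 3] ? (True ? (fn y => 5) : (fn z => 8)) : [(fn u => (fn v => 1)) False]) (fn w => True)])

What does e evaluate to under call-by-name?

Working:
step 0: ((if ((if true then 3 else 7) == 0) then (9 - 5) else 8) * ((if ((\x.true) 3) then (if true then (\y.5) else (\z.8)) else ((\u.(\v.1)) false)) (\w.true)))
step 1: [if@0.0.0] ((if (3 == 0) then (9 - 5) else 8) * ((if ((\x.true) 3) then (if true then (\y.5) else (\z.8)) else ((\u.(\v.1)) false)) (\w.true)))
step 2: [delta@0.0] ((if false then (9 - 5) else 8) * ((if ((\x.true) 3) then (if true then (\y.5) else (\z.8)) else ((\u.(\v.1)) false)) (\w.true)))
step 3: [if@0] (8 * ((if ((\x.true) 3) then (if true then (\y.5) else (\z.8)) else ((\u.(\v.1)) false)) (\w.true)))
step 4: [beta@1.0.0] (8 * ((if true then (if true then (\y.5) else (\z.8)) else ((\u.(\v.1)) false)) (\w.true)))
step 5: [if@1.0] (8 * ((if true then (\y.5) else (\z.8)) (\w.true)))
step 6: [if@1.0] (8 * ((\y.5) (\w.true)))
step 7: [beta@1] (8 * 5)
step 8: [delta@root] 40

Answer: 40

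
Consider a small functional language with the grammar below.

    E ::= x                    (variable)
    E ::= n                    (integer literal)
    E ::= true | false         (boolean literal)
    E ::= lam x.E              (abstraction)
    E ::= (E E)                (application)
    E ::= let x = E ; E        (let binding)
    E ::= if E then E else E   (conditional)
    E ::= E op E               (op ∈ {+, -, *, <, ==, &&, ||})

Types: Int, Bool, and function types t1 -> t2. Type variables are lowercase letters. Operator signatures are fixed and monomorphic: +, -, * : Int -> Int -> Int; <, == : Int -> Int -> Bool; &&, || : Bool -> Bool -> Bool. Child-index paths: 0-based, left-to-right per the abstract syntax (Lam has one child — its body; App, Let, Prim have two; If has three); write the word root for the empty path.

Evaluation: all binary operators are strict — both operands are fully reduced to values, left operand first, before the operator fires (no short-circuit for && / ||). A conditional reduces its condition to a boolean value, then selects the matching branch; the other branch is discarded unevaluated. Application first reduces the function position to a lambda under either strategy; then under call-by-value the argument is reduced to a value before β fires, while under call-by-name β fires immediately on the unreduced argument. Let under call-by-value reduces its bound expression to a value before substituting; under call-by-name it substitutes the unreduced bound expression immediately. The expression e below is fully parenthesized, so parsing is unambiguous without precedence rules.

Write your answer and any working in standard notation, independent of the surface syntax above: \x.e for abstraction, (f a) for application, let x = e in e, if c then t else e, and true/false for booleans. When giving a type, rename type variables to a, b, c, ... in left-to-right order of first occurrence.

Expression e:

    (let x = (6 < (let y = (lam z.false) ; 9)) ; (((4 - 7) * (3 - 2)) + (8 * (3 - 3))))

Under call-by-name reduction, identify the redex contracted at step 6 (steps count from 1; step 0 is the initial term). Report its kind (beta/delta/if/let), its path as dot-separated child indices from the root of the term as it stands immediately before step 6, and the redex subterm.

Answer: delta at 1 : (8 * 0)

Derivation:
step 0: (let x = (6 < (let y = (\z.false) in 9)) in (((4 - 7) * (3 - 2)) + (8 * (3 - 3))))
step 1: [let@root] (((4 - 7) * (3 - 2)) + (8 * (3 - 3)))
step 2: [delta@0.0] ((-3 * (3 - 2)) + (8 * (3 - 3)))
step 3: [delta@0.1] ((-3 * 1) + (8 * (3 - 3)))
step 4: [delta@0] (-3 + (8 * (3 - 3)))
step 5: [delta@1.1] (-3 + (8 * 0))
step 6: [delta@1] (-3 + 0)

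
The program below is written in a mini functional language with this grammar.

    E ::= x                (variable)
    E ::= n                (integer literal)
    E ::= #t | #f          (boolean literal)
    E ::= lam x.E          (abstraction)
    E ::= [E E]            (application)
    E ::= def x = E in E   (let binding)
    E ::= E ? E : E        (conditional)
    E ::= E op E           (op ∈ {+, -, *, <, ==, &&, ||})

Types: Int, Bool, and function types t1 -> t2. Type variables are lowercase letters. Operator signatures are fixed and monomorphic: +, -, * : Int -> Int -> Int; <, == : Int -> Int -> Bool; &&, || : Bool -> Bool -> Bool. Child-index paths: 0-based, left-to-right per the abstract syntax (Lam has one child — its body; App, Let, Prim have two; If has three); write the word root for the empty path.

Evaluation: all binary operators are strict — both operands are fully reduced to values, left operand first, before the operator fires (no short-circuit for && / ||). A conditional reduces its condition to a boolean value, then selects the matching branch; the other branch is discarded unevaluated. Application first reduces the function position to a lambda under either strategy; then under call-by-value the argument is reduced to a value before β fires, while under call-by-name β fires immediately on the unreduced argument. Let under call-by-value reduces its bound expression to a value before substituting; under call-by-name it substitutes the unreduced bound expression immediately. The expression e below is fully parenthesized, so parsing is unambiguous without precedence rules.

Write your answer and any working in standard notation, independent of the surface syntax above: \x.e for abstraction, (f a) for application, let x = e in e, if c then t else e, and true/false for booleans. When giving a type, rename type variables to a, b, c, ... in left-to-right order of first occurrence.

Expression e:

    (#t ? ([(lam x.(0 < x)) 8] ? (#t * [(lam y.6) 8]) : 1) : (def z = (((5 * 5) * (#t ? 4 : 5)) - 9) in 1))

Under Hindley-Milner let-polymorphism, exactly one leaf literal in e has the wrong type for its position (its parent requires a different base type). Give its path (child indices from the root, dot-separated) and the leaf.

Answer: 1.1.0 : true

Derivation:
  unify Bool ~ Bool
  unify Int ~ Int
x : a
  unify a ~ Int
\x._ : Int -> Bool
  unify Int -> Bool ~ Int -> b
  unify Int ~ Int
  unify Bool ~ b
_ _ : Bool
  unify Bool ~ Bool
  unify Bool ~ Int
  FAIL: mismatch Bool ~ Int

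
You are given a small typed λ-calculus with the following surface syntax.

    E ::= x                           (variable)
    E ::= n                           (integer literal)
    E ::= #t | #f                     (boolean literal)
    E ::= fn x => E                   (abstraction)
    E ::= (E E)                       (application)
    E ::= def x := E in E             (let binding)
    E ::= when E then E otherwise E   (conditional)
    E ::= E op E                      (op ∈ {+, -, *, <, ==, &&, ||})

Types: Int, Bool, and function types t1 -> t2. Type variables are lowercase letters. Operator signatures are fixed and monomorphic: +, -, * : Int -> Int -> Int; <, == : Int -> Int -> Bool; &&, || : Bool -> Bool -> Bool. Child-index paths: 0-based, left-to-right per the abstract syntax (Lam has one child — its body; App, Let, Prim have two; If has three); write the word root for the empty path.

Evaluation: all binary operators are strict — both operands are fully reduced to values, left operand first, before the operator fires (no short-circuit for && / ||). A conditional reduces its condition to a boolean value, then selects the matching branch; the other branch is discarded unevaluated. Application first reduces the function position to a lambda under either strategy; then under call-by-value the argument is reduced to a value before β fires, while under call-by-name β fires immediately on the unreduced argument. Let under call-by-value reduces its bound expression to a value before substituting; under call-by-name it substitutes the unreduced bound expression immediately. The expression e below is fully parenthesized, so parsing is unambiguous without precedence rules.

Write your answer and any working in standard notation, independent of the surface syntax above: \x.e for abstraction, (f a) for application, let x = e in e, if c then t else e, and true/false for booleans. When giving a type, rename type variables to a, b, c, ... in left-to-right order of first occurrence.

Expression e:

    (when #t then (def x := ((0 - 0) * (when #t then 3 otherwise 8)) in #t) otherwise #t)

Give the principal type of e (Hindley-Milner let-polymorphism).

Answer: Bool

Derivation:
  unify Bool ~ Bool
  unify Int ~ Int
  unify Int ~ Int
  unify Int ~ Int
  unify Bool ~ Bool
  unify Int ~ Int
  unify Int ~ Int
let x : Int
  unify Bool ~ Bool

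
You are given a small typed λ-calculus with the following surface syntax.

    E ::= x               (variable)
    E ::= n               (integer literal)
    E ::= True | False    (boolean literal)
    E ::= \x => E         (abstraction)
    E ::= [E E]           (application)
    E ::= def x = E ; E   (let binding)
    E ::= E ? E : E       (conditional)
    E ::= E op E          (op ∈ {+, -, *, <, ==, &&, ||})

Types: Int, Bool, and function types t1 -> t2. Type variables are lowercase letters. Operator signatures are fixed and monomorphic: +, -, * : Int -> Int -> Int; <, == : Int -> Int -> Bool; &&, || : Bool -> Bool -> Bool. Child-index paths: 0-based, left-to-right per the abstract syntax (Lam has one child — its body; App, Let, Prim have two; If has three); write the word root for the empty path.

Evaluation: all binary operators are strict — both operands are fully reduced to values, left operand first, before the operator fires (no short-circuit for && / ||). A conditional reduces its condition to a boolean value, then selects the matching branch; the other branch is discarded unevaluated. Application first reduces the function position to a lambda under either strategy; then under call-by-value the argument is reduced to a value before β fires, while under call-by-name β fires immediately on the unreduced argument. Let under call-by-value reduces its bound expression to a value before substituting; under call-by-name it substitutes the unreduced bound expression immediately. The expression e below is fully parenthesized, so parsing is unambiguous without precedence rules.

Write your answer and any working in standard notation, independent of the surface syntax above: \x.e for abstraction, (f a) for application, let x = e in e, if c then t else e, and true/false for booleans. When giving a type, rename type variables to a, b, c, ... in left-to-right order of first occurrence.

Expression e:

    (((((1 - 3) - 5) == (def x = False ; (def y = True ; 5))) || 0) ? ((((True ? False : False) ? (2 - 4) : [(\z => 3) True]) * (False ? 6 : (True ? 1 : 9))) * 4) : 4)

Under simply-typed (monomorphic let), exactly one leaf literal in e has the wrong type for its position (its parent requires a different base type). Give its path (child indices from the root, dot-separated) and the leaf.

Derivation:
  unify Int ~ Int
  unify Int ~ Int
  unify Int ~ Int
  unify Int ~ Int
  unify Int ~ Int
let x : Bool
let y : Bool
  unify Int ~ Int
  unify Bool ~ Bool
  unify Int ~ Bool
  FAIL: mismatch Int ~ Bool

Answer: 0.1 : 0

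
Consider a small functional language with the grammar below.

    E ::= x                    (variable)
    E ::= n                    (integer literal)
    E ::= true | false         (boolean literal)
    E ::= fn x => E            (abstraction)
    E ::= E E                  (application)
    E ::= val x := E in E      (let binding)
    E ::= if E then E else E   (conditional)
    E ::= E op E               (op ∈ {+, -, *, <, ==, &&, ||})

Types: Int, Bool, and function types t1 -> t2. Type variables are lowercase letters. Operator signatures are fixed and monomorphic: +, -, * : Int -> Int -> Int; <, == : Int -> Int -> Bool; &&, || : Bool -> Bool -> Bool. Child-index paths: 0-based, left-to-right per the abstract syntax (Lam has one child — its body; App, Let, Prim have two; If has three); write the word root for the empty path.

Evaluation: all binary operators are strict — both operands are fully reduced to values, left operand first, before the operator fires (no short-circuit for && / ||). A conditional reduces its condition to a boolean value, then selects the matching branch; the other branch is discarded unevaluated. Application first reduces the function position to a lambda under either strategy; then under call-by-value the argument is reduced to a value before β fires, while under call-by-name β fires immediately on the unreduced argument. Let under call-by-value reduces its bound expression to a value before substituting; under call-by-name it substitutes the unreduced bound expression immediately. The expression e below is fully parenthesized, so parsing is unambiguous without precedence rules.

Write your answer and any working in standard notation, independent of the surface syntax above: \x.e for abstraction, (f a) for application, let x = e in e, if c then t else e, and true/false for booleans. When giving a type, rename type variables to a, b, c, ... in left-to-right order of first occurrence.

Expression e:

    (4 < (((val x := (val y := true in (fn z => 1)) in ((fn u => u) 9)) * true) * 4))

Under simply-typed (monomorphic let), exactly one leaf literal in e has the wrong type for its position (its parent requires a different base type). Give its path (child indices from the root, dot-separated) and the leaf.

Trace:
  unify Int ~ Int
let y : Bool
\z._ : a -> Int
let x : a -> Int
u : b
\u._ : b -> b
  unify b -> b ~ Int -> c
  unify b ~ Int
  unify Int ~ c
_ _ : Int
  unify Int ~ Int
  unify Bool ~ Int
  FAIL: mismatch Bool ~ Int

Answer: 1.0.1 : true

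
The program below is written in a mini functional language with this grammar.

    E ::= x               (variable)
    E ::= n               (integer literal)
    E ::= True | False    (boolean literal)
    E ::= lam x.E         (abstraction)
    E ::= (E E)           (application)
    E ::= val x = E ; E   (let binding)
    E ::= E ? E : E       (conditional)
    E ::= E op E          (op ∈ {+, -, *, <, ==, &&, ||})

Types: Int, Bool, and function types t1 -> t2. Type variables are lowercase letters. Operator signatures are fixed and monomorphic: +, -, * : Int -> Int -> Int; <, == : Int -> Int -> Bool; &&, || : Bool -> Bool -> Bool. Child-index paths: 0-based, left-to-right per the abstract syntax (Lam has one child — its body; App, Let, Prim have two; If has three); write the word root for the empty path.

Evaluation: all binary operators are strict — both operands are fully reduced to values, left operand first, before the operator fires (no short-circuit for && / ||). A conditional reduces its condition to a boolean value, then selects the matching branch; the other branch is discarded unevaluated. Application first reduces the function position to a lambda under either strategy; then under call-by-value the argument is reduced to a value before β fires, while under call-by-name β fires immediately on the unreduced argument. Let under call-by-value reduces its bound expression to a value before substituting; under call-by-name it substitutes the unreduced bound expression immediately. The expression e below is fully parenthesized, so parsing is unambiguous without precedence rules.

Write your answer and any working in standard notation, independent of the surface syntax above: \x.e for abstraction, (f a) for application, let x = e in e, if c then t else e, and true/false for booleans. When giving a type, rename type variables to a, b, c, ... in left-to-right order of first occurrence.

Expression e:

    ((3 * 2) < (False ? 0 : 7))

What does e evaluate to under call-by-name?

Answer: true

Working:
step 0: ((3 * 2) < (if false then 0 else 7))
step 1: [delta@0] (6 < (if false then 0 else 7))
step 2: [if@1] (6 < 7)
step 3: [delta@root] true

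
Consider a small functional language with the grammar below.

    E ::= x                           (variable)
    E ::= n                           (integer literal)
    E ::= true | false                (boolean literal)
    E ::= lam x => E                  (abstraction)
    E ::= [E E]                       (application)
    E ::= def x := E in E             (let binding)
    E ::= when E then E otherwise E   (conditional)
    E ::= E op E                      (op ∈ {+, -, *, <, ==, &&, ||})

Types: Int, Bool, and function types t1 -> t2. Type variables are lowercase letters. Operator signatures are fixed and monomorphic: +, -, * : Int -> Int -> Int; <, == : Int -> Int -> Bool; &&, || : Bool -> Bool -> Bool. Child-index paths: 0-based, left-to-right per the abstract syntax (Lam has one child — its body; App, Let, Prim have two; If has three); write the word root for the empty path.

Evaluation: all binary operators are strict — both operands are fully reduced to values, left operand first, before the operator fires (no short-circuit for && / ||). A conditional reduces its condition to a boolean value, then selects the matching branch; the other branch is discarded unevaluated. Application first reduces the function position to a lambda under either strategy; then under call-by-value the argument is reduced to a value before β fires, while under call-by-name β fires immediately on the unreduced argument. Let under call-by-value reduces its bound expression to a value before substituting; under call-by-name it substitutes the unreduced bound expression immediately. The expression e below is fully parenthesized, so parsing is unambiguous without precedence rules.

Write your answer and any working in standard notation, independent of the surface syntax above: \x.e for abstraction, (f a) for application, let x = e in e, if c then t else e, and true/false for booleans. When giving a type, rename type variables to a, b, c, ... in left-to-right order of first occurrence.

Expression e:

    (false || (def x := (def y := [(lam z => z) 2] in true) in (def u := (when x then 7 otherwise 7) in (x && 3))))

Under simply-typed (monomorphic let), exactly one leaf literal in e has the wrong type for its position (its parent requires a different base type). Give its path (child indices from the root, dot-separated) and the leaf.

Answer: 1.1.1.1 : 3

Trace:
  unify Bool ~ Bool
z : a
\z._ : a -> a
  unify a -> a ~ Int -> b
  unify a ~ Int
  unify Int ~ b
_ _ : Int
let y : Int
let x : Bool
x : Bool
  unify Bool ~ Bool
  unify Int ~ Int
let u : Int
x : Bool
  unify Bool ~ Bool
  unify Int ~ Bool
  FAIL: mismatch Int ~ Bool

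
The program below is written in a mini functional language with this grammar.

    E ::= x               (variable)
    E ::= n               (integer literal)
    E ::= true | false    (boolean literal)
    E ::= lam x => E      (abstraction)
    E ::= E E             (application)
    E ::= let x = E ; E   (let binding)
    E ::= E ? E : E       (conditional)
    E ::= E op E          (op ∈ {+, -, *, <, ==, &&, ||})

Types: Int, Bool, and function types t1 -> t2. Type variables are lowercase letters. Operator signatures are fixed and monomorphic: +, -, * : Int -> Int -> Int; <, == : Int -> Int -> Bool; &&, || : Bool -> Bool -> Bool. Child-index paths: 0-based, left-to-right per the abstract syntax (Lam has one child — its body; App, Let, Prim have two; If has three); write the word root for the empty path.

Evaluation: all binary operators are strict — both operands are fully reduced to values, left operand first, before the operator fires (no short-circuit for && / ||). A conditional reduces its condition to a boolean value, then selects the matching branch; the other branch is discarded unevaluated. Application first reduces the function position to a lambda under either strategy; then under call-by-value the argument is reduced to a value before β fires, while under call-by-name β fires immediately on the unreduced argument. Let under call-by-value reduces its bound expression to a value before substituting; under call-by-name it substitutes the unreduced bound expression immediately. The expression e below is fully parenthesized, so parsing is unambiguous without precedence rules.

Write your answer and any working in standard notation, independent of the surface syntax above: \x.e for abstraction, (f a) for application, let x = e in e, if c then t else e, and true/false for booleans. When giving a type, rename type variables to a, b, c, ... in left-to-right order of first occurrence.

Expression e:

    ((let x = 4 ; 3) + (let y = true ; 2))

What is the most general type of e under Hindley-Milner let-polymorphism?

Answer: Int

Derivation:
let x : Int
  unify Int ~ Int
let y : Bool
  unify Int ~ Int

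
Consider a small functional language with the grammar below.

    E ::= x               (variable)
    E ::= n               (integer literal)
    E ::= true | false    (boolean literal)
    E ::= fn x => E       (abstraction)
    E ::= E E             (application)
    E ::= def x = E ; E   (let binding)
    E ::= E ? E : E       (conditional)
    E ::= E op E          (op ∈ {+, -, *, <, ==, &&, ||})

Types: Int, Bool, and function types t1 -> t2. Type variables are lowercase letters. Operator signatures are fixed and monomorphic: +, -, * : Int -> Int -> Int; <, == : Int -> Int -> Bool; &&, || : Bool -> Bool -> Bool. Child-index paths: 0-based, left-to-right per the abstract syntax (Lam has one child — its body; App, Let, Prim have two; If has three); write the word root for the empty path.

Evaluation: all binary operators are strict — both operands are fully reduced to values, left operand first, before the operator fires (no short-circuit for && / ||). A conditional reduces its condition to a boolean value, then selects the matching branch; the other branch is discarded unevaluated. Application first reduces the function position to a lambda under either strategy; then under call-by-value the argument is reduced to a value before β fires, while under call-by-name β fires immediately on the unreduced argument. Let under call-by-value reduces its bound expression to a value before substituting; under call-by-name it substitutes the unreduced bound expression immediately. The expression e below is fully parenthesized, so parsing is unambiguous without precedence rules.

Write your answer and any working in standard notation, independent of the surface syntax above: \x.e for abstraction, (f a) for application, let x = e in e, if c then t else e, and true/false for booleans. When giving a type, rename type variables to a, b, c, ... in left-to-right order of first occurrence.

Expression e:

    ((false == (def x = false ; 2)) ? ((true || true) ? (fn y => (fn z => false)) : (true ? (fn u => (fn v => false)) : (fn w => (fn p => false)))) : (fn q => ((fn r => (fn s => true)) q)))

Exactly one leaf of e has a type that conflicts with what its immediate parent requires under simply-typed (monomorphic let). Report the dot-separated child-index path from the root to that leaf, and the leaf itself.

Answer: 0.0 : false

Derivation:
  unify Bool ~ Int
  FAIL: mismatch Bool ~ Int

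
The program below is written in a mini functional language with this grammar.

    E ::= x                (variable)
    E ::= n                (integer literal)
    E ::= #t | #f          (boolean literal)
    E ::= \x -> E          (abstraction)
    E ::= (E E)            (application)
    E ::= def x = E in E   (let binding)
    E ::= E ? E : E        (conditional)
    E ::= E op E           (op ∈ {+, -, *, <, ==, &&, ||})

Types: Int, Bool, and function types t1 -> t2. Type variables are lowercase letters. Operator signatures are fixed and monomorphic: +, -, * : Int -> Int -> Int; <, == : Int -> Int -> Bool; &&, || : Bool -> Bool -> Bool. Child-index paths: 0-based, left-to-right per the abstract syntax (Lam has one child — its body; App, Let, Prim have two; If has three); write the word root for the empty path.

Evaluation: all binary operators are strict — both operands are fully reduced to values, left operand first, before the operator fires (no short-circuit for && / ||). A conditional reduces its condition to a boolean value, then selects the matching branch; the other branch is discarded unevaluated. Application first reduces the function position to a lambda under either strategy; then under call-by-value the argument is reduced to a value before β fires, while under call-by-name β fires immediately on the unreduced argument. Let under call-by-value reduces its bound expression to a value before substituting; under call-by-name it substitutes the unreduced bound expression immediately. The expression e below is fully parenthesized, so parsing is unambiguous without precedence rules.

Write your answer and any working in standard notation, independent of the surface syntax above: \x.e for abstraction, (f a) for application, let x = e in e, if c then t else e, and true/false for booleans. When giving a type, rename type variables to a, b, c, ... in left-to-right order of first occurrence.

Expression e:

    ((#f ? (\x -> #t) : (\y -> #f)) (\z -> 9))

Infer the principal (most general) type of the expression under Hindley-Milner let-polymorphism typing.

Answer: Bool

Working:
  unify Bool ~ Bool
\x._ : a -> Bool
\y._ : b -> Bool
  unify a -> Bool ~ b -> Bool
  unify a ~ b
  unify Bool ~ Bool
\z._ : c -> Int
  unify b -> Bool ~ (c -> Int) -> d
  unify b ~ c -> Int
  unify Bool ~ d
_ _ : Bool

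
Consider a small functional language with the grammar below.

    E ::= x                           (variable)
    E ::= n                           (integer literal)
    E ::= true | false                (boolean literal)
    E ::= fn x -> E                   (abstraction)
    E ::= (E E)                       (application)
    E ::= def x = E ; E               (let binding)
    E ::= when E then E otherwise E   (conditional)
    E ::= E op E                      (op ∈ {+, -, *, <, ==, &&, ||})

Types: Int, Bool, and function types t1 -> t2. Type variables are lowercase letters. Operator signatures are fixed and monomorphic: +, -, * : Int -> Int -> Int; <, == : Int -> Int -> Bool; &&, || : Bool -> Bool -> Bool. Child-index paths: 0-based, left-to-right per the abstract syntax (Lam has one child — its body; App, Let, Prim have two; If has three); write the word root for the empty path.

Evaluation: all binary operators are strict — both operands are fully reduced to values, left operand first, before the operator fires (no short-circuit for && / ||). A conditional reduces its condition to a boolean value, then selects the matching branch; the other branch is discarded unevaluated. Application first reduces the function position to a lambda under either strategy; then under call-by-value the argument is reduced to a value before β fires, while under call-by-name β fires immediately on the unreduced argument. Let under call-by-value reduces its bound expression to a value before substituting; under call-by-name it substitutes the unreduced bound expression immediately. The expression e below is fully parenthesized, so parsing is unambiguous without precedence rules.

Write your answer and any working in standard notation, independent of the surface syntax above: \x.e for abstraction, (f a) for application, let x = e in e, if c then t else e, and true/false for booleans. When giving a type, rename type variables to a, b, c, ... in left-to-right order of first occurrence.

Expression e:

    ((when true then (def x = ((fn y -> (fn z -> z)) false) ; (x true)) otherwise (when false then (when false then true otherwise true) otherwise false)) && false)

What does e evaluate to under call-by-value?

Derivation:
step 0: ((if true then (let x = ((\y.(\z.z)) false) in (x true)) else (if false then (if false then true else true) else false)) && false)
step 1: [if@0] ((let x = ((\y.(\z.z)) false) in (x true)) && false)
step 2: [beta@0.0] ((let x = (\z.z) in (x true)) && false)
step 3: [let@0] (((\z.z) true) && false)
step 4: [beta@0] (true && false)
step 5: [delta@root] false

Answer: false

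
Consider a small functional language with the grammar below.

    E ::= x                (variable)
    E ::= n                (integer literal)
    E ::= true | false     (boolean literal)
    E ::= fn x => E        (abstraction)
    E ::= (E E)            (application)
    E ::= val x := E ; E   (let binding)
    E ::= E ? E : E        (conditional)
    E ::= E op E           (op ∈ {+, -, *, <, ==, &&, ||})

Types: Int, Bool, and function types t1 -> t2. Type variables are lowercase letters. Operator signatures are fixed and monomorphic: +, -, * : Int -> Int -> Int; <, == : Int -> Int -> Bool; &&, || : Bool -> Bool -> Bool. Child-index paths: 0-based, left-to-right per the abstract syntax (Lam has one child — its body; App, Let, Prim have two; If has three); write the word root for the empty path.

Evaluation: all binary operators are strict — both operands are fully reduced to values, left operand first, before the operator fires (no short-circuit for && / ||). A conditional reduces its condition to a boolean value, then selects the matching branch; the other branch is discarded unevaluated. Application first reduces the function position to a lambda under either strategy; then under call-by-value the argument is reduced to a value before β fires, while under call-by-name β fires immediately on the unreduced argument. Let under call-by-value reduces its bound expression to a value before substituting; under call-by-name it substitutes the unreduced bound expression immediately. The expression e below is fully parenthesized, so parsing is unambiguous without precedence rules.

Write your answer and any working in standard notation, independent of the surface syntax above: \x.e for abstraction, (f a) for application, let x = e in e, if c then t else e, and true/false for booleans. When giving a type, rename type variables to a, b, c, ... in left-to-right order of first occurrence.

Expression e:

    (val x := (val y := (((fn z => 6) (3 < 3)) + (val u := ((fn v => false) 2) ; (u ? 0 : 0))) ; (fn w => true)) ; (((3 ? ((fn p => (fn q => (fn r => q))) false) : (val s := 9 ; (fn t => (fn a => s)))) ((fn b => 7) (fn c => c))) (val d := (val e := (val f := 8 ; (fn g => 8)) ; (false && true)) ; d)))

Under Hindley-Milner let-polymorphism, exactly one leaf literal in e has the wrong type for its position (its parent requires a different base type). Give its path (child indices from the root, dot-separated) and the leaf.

Answer: 1.0.0.0 : 3

Derivation:
\z._ : a -> Int
  unify Int ~ Int
  unify Int ~ Int
  unify a -> Int ~ Bool -> b
  unify a ~ Bool
  unify Int ~ b
_ _ : Int
  unify Int ~ Int
\v._ : c -> Bool
  unify c -> Bool ~ Int -> d
  unify c ~ Int
  unify Bool ~ d
_ _ : Bool
let u : Bool
u : Bool
  unify Bool ~ Bool
  unify Int ~ Int
  unify Int ~ Int
let y : Int
\w._ : e -> Bool
let x : forall. e -> Bool
  unify Int ~ Bool
  FAIL: mismatch Int ~ Bool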